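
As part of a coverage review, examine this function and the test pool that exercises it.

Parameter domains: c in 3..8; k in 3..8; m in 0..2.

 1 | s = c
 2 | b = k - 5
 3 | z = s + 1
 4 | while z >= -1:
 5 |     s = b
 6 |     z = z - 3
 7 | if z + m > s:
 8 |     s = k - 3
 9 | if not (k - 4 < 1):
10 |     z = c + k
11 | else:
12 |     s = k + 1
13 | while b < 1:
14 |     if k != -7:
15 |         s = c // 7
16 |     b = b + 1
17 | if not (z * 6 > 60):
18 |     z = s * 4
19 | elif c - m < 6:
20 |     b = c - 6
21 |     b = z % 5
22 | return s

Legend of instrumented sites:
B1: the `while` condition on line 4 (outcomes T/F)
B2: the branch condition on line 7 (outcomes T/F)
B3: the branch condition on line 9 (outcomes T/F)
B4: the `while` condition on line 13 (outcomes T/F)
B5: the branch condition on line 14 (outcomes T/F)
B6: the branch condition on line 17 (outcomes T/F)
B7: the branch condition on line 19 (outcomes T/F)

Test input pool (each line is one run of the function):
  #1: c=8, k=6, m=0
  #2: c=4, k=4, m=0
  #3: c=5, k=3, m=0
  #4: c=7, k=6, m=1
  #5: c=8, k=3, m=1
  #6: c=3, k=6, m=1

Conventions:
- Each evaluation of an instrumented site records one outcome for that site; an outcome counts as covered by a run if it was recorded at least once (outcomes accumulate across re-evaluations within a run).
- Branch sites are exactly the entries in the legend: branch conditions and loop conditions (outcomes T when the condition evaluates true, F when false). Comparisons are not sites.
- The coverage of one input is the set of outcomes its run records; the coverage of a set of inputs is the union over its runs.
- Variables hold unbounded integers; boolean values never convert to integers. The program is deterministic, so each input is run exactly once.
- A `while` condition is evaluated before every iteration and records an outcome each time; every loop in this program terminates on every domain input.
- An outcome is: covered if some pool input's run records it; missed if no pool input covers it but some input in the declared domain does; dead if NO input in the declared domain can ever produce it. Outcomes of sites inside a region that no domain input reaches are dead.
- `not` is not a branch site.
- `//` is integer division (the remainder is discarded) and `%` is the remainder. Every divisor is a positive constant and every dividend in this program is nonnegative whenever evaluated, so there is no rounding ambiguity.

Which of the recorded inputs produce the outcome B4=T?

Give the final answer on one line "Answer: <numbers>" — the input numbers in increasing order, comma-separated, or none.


input #1 (c=8, k=6, m=0): does not produce B4=T
input #2 (c=4, k=4, m=0): produces B4=T
input #3 (c=5, k=3, m=0): produces B4=T
input #4 (c=7, k=6, m=1): does not produce B4=T
input #5 (c=8, k=3, m=1): produces B4=T
input #6 (c=3, k=6, m=1): does not produce B4=T
Answer: 2, 3, 5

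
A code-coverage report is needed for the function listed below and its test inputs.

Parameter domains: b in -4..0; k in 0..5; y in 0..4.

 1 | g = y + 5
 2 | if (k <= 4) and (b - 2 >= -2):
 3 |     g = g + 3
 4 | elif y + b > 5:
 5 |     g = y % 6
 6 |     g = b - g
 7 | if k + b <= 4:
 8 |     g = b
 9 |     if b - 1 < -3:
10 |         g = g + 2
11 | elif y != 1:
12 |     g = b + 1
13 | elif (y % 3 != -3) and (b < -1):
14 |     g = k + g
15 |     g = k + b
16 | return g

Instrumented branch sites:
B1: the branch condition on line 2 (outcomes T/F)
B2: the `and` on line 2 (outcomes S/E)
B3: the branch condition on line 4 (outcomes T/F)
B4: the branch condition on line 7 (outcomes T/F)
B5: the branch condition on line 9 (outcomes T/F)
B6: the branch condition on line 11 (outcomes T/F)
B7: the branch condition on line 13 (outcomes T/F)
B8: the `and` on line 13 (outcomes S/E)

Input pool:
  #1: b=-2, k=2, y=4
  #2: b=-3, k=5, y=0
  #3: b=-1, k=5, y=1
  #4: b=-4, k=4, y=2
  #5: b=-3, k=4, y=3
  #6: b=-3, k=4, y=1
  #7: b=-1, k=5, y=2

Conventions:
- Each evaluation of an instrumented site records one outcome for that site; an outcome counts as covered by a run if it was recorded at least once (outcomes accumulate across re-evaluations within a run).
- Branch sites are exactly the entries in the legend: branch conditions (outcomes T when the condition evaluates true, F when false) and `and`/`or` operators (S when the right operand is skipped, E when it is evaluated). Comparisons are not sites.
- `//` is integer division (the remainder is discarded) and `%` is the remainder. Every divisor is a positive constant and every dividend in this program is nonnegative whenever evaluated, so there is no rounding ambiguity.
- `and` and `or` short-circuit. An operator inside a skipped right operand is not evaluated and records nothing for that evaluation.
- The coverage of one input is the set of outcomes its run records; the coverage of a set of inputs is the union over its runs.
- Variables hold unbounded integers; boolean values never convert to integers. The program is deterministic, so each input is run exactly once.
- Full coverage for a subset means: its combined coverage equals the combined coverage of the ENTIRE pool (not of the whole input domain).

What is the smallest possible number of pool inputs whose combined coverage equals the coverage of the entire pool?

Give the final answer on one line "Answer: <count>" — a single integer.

test 1 (b=-2, k=2, y=4) hits B1=F, B2=E, B3=F, B4=T, B5=F
test 2 (b=-3, k=5, y=0) hits B1=F, B2=S, B3=F, B4=T, B5=T
test 3 (b=-1, k=5, y=1) hits B1=F, B2=S, B3=F, B4=T, B5=F
test 4 (b=-4, k=4, y=2) hits B1=F, B2=E, B3=F, B4=T, B5=T
test 5 (b=-3, k=4, y=3) hits B1=F, B2=E, B3=F, B4=T, B5=T
test 6 (b=-3, k=4, y=1) hits B1=F, B2=E, B3=F, B4=T, B5=T
test 7 (b=-1, k=5, y=2) hits B1=F, B2=S, B3=F, B4=T, B5=F
union over all inputs: B1=F, B2=S, B2=E, B3=F, B4=T, B5=T, B5=F (7 outcomes)
every size-1 subset falls short of the 7 outcomes (best: 5/7)
at size 2, {1, 2} reaches all 7 outcomes; every lexicographically earlier size-2 subset fails

Answer: 2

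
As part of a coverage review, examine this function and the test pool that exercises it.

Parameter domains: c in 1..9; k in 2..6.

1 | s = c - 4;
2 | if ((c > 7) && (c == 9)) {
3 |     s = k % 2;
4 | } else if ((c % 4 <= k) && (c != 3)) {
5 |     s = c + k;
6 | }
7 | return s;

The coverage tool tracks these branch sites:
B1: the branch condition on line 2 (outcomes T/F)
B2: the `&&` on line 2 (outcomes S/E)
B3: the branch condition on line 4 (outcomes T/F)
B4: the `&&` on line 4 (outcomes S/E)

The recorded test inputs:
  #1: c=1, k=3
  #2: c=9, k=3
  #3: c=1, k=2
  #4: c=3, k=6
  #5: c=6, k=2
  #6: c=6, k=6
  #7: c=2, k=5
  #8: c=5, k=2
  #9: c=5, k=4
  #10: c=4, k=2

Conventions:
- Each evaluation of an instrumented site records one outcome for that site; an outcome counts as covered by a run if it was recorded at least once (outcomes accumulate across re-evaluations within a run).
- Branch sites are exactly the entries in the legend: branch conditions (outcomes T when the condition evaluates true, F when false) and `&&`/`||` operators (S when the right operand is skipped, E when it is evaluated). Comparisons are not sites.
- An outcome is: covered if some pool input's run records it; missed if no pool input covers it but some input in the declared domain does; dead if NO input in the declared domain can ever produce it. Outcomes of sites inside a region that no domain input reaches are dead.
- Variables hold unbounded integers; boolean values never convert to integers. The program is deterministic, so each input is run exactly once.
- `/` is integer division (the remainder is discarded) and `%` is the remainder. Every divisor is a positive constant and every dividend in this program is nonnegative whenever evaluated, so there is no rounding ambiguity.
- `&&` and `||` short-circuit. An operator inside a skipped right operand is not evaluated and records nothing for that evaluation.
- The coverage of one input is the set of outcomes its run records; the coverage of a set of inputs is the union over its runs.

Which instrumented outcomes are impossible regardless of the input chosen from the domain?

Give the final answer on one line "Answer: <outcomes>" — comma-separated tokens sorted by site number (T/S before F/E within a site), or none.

checking every outcome against all 45 domain inputs:
  reachable outcomes have witnesses, e.g. B1=T (e.g. c=9, k=2), B1=F (e.g. c=1, k=2), B2=S (e.g. c=1, k=2), B2=E (e.g. c=8, k=2)

Answer: none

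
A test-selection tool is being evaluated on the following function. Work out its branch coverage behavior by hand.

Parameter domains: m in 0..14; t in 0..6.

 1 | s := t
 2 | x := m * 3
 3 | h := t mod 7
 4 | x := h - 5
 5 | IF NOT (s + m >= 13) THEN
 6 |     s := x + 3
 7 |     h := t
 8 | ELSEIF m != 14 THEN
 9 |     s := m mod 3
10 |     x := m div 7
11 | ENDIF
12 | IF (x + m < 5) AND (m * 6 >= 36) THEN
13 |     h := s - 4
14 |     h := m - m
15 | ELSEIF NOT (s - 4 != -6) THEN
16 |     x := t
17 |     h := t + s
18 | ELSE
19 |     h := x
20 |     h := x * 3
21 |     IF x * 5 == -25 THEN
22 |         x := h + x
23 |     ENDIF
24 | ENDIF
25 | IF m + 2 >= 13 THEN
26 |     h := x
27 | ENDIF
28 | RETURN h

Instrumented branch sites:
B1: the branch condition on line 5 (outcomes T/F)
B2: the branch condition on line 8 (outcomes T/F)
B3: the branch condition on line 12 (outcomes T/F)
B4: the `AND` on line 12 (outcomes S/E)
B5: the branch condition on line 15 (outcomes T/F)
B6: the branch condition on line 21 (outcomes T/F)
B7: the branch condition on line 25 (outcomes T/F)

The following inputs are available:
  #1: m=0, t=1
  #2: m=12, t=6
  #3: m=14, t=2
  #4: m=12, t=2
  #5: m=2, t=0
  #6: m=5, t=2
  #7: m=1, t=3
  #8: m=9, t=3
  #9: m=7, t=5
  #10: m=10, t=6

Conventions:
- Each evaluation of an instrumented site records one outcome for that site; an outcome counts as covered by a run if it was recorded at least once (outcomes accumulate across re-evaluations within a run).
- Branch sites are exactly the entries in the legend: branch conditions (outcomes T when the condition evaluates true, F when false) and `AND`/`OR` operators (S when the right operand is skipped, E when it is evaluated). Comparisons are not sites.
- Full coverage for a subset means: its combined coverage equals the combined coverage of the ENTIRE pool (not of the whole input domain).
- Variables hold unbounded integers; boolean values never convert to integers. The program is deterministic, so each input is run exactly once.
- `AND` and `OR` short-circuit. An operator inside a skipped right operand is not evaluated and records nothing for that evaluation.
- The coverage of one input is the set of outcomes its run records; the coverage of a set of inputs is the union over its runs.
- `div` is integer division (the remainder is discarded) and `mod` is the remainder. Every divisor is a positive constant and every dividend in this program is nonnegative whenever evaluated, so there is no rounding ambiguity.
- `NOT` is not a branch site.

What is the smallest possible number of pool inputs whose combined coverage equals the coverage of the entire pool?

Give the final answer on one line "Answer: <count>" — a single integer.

#1 (m=0, t=1) -> B1->T, B4->E, B3->F, B5->F, B6->F, B7->F; covered: B1=T, B3=F, B4=E, B5=F, B6=F, B7=F
#2 (m=12, t=6) -> B1->F, B2->T, B4->S, B3->F, B5->F, B6->F, B7->T; covered: B1=F, B2=T, B3=F, B4=S, B5=F, B6=F, B7=T
#3 (m=14, t=2) -> B1->F, B2->F, B4->S, B3->F, B5->F, B6->F, B7->T; covered: B1=F, B2=F, B3=F, B4=S, B5=F, B6=F, B7=T
#4 (m=12, t=2) -> B1->F, B2->T, B4->S, B3->F, B5->F, B6->F, B7->T; covered: B1=F, B2=T, B3=F, B4=S, B5=F, B6=F, B7=T
#5 (m=2, t=0) -> B1->T, B4->E, B3->F, B5->T, B7->F; covered: B1=T, B3=F, B4=E, B5=T, B7=F
#6 (m=5, t=2) -> B1->T, B4->E, B3->F, B5->F, B6->F, B7->F; covered: B1=T, B3=F, B4=E, B5=F, B6=F, B7=F
#7 (m=1, t=3) -> B1->T, B4->E, B3->F, B5->F, B6->F, B7->F; covered: B1=T, B3=F, B4=E, B5=F, B6=F, B7=F
#8 (m=9, t=3) -> B1->T, B4->S, B3->F, B5->F, B6->F, B7->F; covered: B1=T, B3=F, B4=S, B5=F, B6=F, B7=F
#9 (m=7, t=5) -> B1->T, B4->S, B3->F, B5->F, B6->F, B7->F; covered: B1=T, B3=F, B4=S, B5=F, B6=F, B7=F
#10 (m=10, t=6) -> B1->F, B2->T, B4->S, B3->F, B5->F, B6->F, B7->F; covered: B1=F, B2=T, B3=F, B4=S, B5=F, B6=F, B7=F
union over all inputs: B1=T, B1=F, B2=T, B2=F, B3=F, B4=S, B4=E, B5=T, B5=F, B6=F, B7=T, B7=F (12 outcomes)
checked all size-1 subsets: none covers 12 outcomes (max 7/12)
checked all size-2 subsets: none covers 12 outcomes (max 11/12)
inputs {2, 3, 5} (size 3) cover everything; no size-3 subset with a lexicographically smaller index list covers all 12

Answer: 3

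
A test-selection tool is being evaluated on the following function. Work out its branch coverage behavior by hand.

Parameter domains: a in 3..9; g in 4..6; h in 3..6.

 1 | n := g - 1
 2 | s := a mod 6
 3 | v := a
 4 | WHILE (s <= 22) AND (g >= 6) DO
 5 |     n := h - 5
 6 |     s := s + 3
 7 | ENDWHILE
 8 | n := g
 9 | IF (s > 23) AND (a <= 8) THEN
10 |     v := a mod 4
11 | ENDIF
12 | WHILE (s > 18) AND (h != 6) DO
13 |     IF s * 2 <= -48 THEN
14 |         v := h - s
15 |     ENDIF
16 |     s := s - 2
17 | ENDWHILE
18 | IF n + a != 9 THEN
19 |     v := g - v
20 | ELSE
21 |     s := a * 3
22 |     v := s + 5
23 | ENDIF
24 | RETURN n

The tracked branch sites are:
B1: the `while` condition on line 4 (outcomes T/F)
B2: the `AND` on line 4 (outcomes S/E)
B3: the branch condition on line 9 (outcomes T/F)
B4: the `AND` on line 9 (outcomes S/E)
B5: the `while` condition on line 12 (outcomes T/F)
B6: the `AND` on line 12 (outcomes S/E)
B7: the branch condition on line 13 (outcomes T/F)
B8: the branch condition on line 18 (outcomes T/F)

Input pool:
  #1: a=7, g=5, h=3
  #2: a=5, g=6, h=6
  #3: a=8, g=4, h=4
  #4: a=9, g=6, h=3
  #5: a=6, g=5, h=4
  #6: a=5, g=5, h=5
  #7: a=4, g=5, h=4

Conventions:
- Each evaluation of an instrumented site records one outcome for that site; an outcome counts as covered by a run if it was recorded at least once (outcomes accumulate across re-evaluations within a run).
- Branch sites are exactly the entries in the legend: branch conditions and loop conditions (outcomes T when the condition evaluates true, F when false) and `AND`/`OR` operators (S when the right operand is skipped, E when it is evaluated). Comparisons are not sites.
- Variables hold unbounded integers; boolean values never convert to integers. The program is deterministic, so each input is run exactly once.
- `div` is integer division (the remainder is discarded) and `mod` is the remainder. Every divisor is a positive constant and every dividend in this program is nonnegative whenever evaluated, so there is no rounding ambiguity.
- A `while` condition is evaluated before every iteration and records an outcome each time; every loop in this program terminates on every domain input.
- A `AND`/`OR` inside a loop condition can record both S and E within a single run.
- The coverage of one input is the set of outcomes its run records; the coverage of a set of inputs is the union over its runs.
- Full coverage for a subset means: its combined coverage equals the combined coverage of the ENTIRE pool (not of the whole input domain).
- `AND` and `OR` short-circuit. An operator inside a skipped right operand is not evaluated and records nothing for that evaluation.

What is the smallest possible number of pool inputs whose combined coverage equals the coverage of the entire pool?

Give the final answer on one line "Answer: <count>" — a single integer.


run #1 (a=7, g=5, h=3) records B1=F, B2=E, B3=F, B4=S, B5=F, B6=S, B8=T
run #2 (a=5, g=6, h=6) records B1=T, B1=F, B2=S, B2=E, B3=F, B4=S, B5=F, B6=E, B8=T
run #3 (a=8, g=4, h=4) records B1=F, B2=E, B3=F, B4=S, B5=F, B6=S, B8=T
run #4 (a=9, g=6, h=3) records B1=T, B1=F, B2=S, B2=E, B3=F, B4=E, B5=T, B5=F, B6=S, B6=E, B7=F, B8=T
run #5 (a=6, g=5, h=4) records B1=F, B2=E, B3=F, B4=S, B5=F, B6=S, B8=T
run #6 (a=5, g=5, h=5) records B1=F, B2=E, B3=F, B4=S, B5=F, B6=S, B8=T
run #7 (a=4, g=5, h=4) records B1=F, B2=E, B3=F, B4=S, B5=F, B6=S, B8=F
pool-wide coverage (14 outcomes): B1=T, B1=F, B2=S, B2=E, B3=F, B4=S, B4=E, B5=T, B5=F, B6=S, B6=E, B7=F, B8=T, B8=F
size 1 is not enough: best union over all size-1 subsets is 12/14
the canonical winner is {4, 7}: size 2, full 14-outcome coverage, earliest index list among size-2 covers
Answer: 2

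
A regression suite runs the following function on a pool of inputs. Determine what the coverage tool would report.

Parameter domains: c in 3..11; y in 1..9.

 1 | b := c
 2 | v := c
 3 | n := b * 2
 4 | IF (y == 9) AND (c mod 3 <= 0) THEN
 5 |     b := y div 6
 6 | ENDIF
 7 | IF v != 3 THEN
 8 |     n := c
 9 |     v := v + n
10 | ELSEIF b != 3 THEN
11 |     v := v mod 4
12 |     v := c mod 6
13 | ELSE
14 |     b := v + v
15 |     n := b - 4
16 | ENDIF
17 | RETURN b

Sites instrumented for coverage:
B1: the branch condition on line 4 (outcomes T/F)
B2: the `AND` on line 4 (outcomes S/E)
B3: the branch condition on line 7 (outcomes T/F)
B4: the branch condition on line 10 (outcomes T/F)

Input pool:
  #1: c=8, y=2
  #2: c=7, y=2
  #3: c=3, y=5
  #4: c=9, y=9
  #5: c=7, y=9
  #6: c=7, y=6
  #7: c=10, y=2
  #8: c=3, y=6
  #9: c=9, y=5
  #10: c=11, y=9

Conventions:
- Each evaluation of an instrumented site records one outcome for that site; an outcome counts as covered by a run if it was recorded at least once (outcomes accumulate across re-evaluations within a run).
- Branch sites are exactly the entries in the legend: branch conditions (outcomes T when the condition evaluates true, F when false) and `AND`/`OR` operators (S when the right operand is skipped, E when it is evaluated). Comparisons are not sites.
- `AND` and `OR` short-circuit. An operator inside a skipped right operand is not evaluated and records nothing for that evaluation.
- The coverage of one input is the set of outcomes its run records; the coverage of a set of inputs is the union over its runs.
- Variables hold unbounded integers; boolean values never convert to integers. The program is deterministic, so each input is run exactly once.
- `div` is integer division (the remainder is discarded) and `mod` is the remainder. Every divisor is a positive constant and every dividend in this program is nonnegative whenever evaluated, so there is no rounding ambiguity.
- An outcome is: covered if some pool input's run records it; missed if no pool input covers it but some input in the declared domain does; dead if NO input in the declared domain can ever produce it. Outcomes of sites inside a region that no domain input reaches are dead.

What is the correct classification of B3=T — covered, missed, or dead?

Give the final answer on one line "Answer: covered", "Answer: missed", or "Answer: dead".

B3=T is recorded by pool input(s) 1, 2, 4, 5, 6, 7, 9, 10 -> covered

Answer: covered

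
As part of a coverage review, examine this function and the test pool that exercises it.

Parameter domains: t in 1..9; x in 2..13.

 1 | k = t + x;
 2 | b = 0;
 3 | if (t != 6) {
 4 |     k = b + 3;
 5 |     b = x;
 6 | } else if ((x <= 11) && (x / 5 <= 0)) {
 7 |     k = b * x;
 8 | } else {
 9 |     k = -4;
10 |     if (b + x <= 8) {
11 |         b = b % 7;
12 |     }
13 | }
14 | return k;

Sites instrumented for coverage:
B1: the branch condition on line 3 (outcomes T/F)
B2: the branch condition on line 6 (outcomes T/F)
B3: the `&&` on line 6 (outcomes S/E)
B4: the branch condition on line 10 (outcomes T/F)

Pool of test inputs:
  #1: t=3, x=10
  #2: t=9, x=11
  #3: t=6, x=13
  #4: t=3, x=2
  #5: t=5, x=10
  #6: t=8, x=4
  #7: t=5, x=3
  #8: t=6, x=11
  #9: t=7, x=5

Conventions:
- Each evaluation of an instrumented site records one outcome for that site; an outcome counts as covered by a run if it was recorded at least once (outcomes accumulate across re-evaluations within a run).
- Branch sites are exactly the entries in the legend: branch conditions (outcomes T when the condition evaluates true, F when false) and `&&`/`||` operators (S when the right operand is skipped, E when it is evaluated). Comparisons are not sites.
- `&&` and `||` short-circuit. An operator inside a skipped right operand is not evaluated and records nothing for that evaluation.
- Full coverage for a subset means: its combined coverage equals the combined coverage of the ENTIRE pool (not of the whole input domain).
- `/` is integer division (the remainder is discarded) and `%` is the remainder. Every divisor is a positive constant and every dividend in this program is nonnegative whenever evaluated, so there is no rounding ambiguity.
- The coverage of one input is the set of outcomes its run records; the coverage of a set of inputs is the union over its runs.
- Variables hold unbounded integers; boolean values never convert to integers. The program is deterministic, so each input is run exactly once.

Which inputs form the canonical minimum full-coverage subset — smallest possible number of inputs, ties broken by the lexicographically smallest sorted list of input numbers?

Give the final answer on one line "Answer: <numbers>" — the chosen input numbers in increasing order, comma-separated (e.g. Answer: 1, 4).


input #1, t=3, x=10: events B1->T; outcomes B1=T
input #2, t=9, x=11: events B1->T; outcomes B1=T
input #3, t=6, x=13: events B1->F, B3->S, B2->F, B4->F; outcomes B1=F, B2=F, B3=S, B4=F
input #4, t=3, x=2: events B1->T; outcomes B1=T
input #5, t=5, x=10: events B1->T; outcomes B1=T
input #6, t=8, x=4: events B1->T; outcomes B1=T
input #7, t=5, x=3: events B1->T; outcomes B1=T
input #8, t=6, x=11: events B1->F, B3->E, B2->F, B4->F; outcomes B1=F, B2=F, B3=E, B4=F
input #9, t=7, x=5: events B1->T; outcomes B1=T
together the pool reaches 6 outcomes: B1=T, B1=F, B2=F, B3=S, B3=E, B4=F
no size-1 subset reaches all 6 outcomes (best union: 4/6)
no size-2 subset reaches all 6 outcomes (best union: 5/6)
size 3: inputs {1, 3, 8} cover all 6 outcomes, and no lexicographically smaller subset of this size does
Answer: 1, 3, 8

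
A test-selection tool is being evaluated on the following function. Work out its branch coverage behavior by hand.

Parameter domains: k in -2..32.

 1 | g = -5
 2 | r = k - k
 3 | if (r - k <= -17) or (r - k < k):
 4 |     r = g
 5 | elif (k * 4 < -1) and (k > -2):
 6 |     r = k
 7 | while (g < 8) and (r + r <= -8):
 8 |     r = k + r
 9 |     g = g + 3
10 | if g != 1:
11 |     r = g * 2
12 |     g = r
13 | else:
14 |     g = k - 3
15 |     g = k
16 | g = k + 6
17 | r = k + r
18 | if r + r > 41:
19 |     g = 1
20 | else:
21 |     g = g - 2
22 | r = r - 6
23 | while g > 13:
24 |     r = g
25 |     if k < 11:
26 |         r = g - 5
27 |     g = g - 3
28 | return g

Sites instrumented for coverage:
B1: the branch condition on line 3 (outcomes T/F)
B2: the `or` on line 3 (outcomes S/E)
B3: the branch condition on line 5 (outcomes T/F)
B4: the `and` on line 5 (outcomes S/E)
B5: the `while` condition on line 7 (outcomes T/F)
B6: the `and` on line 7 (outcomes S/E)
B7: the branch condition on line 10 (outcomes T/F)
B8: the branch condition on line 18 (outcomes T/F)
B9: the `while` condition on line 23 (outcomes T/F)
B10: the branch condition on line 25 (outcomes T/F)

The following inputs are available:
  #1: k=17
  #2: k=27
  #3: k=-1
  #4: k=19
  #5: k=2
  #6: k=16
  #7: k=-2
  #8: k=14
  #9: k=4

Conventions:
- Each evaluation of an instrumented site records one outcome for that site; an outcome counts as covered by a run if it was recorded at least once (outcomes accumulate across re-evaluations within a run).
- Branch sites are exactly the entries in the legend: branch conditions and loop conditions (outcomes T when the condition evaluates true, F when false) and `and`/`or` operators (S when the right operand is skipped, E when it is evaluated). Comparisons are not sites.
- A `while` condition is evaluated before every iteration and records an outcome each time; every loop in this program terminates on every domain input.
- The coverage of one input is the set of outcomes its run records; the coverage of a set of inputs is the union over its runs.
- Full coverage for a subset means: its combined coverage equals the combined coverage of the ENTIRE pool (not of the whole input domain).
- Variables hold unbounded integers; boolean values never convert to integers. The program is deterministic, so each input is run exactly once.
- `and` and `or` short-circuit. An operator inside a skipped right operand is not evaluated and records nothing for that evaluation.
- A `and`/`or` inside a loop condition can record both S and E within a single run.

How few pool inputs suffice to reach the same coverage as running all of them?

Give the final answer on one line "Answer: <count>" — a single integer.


input #1, k=17: outcomes B1=T, B2=S, B5=T, B5=F, B6=E, B7=T, B8=F, B9=T, B9=F, B10=F
input #2, k=27: outcomes B1=T, B2=S, B5=T, B5=F, B6=E, B7=T, B8=T, B9=F
input #3, k=-1: outcomes B1=F, B2=E, B3=T, B4=E, B5=F, B6=E, B7=T, B8=F, B9=F
input #4, k=19: outcomes B1=T, B2=S, B5=T, B5=F, B6=E, B7=T, B8=F, B9=T, B9=F, B10=F
input #5, k=2: outcomes B1=T, B2=E, B5=T, B5=F, B6=E, B7=T, B8=F, B9=F
input #6, k=16: outcomes B1=T, B2=E, B5=T, B5=F, B6=E, B7=T, B8=F, B9=T, B9=F, B10=F
input #7, k=-2: outcomes B1=F, B2=E, B3=F, B4=E, B5=F, B6=E, B7=T, B8=F, B9=F
input #8, k=14: outcomes B1=T, B2=E, B5=T, B5=F, B6=E, B7=T, B8=F, B9=T, B9=F, B10=F
input #9, k=4: outcomes B1=T, B2=E, B5=T, B5=F, B6=E, B7=T, B8=F, B9=F
pool-wide coverage (16 outcomes): B1=T, B1=F, B2=S, B2=E, B3=T, B3=F, B4=E, B5=T, B5=F, B6=E, B7=T, B8=T, B8=F, B9=T, B9=F, B10=F
no size-1 subset reaches all 16 outcomes (best union: 10/16)
no size-2 subset reaches all 16 outcomes (best union: 14/16)
no size-3 subset reaches all 16 outcomes (best union: 15/16)
the canonical winner is {1, 2, 3, 7}: size 4, full 16-outcome coverage, earliest index list among size-4 covers
Answer: 4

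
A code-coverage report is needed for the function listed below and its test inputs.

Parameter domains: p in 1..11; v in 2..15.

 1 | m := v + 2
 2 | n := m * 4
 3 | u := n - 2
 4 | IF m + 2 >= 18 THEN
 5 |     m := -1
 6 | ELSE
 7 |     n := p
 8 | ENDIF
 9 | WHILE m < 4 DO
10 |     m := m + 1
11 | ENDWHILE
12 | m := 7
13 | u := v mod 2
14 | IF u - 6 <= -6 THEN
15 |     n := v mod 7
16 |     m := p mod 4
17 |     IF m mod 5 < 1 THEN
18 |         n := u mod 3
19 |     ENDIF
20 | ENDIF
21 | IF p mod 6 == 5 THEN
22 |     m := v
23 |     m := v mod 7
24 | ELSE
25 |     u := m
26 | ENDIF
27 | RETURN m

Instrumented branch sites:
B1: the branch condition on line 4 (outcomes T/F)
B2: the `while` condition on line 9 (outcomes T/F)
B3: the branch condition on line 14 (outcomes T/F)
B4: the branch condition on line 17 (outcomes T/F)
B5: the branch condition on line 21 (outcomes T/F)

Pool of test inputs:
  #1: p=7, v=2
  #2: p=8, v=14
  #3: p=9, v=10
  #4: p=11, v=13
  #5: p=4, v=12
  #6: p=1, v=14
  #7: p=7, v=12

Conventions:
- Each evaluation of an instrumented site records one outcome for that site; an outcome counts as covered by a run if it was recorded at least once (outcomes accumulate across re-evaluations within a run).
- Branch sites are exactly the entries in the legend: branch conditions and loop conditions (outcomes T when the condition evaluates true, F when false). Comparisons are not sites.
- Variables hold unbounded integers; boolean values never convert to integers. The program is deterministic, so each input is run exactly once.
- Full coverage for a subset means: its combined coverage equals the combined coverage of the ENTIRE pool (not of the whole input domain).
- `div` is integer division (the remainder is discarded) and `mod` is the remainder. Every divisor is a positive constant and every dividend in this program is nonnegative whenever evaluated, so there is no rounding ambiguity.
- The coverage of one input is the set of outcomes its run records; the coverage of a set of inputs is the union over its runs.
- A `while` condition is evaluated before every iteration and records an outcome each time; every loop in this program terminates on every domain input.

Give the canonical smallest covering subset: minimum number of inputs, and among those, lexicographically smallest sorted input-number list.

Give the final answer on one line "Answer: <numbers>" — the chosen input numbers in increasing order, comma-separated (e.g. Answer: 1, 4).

input #1, p=7, v=2: events B1->F, B2->F, B3->T, B4->F, B5->F; outcomes B1=F, B2=F, B3=T, B4=F, B5=F
input #2, p=8, v=14: events B1->T, B2->T, B2->T, B2->T, B2->T, B2->T, B2->F, B3->T, B4->T, B5->F; outcomes B1=T, B2=T, B2=F, B3=T, B4=T, B5=F
input #3, p=9, v=10: events B1->F, B2->F, B3->T, B4->F, B5->F; outcomes B1=F, B2=F, B3=T, B4=F, B5=F
input #4, p=11, v=13: events B1->F, B2->F, B3->F, B5->T; outcomes B1=F, B2=F, B3=F, B5=T
input #5, p=4, v=12: events B1->F, B2->F, B3->T, B4->T, B5->F; outcomes B1=F, B2=F, B3=T, B4=T, B5=F
input #6, p=1, v=14: events B1->T, B2->T, B2->T, B2->T, B2->T, B2->T, B2->F, B3->T, B4->F, B5->F; outcomes B1=T, B2=T, B2=F, B3=T, B4=F, B5=F
input #7, p=7, v=12: events B1->F, B2->F, B3->T, B4->F, B5->F; outcomes B1=F, B2=F, B3=T, B4=F, B5=F
union over all inputs: B1=T, B1=F, B2=T, B2=F, B3=T, B3=F, B4=T, B4=F, B5=T, B5=F (10 outcomes)
every size-1 subset falls short of the 10 outcomes (best: 6/10)
every size-2 subset falls short of the 10 outcomes (best: 9/10)
size 3: inputs {1, 2, 4} cover all 10 outcomes, and no lexicographically smaller subset of this size does

Answer: 1, 2, 4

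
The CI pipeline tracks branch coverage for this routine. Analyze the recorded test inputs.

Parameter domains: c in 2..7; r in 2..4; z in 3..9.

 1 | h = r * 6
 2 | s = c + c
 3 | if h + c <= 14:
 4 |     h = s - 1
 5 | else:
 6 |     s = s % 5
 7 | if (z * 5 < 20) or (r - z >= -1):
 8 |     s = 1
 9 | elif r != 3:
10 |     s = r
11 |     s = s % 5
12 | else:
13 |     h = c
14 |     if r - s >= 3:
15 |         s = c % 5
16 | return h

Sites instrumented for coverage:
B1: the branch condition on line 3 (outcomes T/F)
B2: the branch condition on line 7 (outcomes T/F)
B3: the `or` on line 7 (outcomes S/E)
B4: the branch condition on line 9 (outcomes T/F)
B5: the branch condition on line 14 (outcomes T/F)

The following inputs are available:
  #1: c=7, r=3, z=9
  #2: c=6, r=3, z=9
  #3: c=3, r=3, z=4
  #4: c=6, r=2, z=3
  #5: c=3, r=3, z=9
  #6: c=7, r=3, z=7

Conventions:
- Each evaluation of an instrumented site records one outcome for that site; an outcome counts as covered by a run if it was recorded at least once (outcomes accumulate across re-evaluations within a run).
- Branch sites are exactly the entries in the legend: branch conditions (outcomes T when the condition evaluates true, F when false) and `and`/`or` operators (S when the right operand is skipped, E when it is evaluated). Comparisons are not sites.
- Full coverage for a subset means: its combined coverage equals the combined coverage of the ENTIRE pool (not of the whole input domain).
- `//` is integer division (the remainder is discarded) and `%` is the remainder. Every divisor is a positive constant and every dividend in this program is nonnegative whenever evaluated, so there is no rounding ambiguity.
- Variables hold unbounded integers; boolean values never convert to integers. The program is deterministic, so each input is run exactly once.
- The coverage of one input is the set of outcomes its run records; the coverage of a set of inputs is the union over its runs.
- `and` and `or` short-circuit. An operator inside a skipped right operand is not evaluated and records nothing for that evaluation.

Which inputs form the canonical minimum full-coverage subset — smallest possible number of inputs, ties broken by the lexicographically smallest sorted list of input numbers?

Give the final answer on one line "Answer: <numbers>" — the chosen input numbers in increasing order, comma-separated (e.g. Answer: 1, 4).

input #1 (c=7, r=3, z=9): events B1->F, B3->E, B2->F, B4->F, B5->F; covers B1=F, B2=F, B3=E, B4=F, B5=F
input #2 (c=6, r=3, z=9): events B1->F, B3->E, B2->F, B4->F, B5->F; covers B1=F, B2=F, B3=E, B4=F, B5=F
input #3 (c=3, r=3, z=4): events B1->F, B3->E, B2->T; covers B1=F, B2=T, B3=E
input #4 (c=6, r=2, z=3): events B1->F, B3->S, B2->T; covers B1=F, B2=T, B3=S
input #5 (c=3, r=3, z=9): events B1->F, B3->E, B2->F, B4->F, B5->F; covers B1=F, B2=F, B3=E, B4=F, B5=F
input #6 (c=7, r=3, z=7): events B1->F, B3->E, B2->F, B4->F, B5->F; covers B1=F, B2=F, B3=E, B4=F, B5=F
pool-wide coverage (7 outcomes): B1=F, B2=T, B2=F, B3=S, B3=E, B4=F, B5=F
no size-1 subset reaches all 7 outcomes (best union: 5/7)
inputs {1, 4} (size 2) cover everything; no size-2 subset with a lexicographically smaller index list covers all 7

Answer: 1, 4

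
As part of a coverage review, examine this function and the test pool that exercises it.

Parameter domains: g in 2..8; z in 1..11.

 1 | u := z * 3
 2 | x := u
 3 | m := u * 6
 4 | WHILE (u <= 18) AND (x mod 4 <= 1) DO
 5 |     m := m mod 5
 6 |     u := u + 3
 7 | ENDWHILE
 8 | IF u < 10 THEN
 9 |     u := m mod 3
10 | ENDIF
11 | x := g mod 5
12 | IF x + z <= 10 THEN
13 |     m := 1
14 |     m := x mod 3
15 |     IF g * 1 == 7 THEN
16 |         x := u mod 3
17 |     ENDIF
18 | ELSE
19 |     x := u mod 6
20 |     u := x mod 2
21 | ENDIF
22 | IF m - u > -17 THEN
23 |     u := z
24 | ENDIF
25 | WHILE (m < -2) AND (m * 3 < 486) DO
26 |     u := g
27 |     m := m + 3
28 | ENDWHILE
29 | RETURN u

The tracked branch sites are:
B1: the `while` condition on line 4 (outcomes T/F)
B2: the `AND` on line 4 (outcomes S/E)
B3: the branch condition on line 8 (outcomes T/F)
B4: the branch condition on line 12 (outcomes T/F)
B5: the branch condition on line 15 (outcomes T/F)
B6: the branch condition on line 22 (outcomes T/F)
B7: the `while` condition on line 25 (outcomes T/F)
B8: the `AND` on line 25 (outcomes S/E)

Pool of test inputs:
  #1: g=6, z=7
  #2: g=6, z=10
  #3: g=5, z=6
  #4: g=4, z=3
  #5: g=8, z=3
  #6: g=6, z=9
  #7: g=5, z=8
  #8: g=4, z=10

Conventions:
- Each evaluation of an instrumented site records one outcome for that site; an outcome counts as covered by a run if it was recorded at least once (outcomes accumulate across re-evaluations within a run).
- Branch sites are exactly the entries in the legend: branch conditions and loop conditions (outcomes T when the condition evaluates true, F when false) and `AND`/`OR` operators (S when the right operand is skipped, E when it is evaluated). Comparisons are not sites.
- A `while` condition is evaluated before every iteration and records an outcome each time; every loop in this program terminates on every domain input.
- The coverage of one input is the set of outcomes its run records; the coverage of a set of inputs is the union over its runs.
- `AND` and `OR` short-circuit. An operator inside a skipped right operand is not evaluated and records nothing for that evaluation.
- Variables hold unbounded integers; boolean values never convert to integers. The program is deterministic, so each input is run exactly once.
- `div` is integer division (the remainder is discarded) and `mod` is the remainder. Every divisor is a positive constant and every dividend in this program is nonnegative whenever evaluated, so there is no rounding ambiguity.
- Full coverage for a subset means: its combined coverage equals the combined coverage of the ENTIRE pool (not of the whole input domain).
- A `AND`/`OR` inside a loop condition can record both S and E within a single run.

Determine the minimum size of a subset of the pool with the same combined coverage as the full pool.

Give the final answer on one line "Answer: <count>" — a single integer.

test 1 (g=6, z=7) fires B2->S, B1->F, B3->F, B4->T, B5->F, B6->F, B8->S, B7->F; hits B1=F, B2=S, B3=F, B4=T, B5=F, B6=F, B7=F, B8=S
test 2 (g=6, z=10) fires B2->S, B1->F, B3->F, B4->F, B6->T, B8->S, B7->F; hits B1=F, B2=S, B3=F, B4=F, B6=T, B7=F, B8=S
test 3 (g=5, z=6) fires B2->E, B1->F, B3->F, B4->T, B5->F, B6->F, B8->S, B7->F; hits B1=F, B2=E, B3=F, B4=T, B5=F, B6=F, B7=F, B8=S
test 4 (g=4, z=3) fires B2->E, B1->T, B2->E, B1->T, B2->E, B1->T, B2->E, B1->T, B2->S, B1->F, B3->F, B4->T, B5->F, B6->F, ...; hits B1=T, B1=F, B2=S, B2=E, B3=F, B4=T, B5=F, B6=F, B7=F, B8=S
test 5 (g=8, z=3) fires B2->E, B1->T, B2->E, B1->T, B2->E, B1->T, B2->E, B1->T, B2->S, B1->F, B3->F, B4->T, B5->F, B6->F, ...; hits B1=T, B1=F, B2=S, B2=E, B3=F, B4=T, B5=F, B6=F, B7=F, B8=S
test 6 (g=6, z=9) fires B2->S, B1->F, B3->F, B4->T, B5->F, B6->F, B8->S, B7->F; hits B1=F, B2=S, B3=F, B4=T, B5=F, B6=F, B7=F, B8=S
test 7 (g=5, z=8) fires B2->S, B1->F, B3->F, B4->T, B5->F, B6->F, B8->S, B7->F; hits B1=F, B2=S, B3=F, B4=T, B5=F, B6=F, B7=F, B8=S
test 8 (g=4, z=10) fires B2->S, B1->F, B3->F, B4->F, B6->T, B8->S, B7->F; hits B1=F, B2=S, B3=F, B4=F, B6=T, B7=F, B8=S
pool-wide coverage (12 outcomes): B1=T, B1=F, B2=S, B2=E, B3=F, B4=T, B4=F, B5=F, B6=T, B6=F, B7=F, B8=S
every size-1 subset falls short of the 12 outcomes (best: 10/12)
at size 2, {2, 4} reaches all 12 outcomes; every lexicographically earlier size-2 subset fails

Answer: 2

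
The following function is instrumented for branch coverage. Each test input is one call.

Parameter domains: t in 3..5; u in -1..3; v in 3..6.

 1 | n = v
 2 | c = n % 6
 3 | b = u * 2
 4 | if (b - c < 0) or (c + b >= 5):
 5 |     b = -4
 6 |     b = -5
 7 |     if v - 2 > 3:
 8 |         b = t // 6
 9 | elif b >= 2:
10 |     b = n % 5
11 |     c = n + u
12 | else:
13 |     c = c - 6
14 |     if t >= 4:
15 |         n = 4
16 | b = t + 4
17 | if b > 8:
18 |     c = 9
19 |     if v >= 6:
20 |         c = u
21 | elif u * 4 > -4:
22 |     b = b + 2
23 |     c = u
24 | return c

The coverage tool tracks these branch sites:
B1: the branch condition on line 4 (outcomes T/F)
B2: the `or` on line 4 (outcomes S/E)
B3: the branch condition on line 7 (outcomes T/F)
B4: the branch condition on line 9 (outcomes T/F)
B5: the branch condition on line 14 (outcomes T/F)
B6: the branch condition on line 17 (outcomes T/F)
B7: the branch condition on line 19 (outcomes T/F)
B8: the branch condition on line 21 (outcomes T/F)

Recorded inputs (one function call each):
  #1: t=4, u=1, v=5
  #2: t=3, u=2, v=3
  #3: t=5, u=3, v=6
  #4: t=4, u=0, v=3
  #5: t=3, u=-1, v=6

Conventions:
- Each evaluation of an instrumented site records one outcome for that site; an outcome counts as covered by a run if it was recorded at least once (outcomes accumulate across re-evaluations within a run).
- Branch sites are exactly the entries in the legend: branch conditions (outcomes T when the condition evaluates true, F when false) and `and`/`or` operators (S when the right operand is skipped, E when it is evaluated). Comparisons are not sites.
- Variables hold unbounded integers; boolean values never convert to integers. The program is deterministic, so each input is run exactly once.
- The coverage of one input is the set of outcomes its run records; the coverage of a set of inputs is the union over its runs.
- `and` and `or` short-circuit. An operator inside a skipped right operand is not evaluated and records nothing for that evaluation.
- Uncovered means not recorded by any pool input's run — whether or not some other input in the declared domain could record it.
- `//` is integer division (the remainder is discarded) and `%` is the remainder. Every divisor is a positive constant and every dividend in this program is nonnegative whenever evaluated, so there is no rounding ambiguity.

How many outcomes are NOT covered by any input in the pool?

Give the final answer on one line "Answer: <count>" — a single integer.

test 1 (t=4, u=1, v=5) fires B2->S, B1->T, B3->F, B6->F, B8->T; hits B1=T, B2=S, B3=F, B6=F, B8=T
test 2 (t=3, u=2, v=3) fires B2->E, B1->T, B3->F, B6->F, B8->T; hits B1=T, B2=E, B3=F, B6=F, B8=T
test 3 (t=5, u=3, v=6) fires B2->E, B1->T, B3->T, B6->T, B7->T; hits B1=T, B2=E, B3=T, B6=T, B7=T
test 4 (t=4, u=0, v=3) fires B2->S, B1->T, B3->F, B6->F, B8->T; hits B1=T, B2=S, B3=F, B6=F, B8=T
test 5 (t=3, u=-1, v=6) fires B2->S, B1->T, B3->T, B6->F, B8->F; hits B1=T, B2=S, B3=T, B6=F, B8=F
union over the pool: B1=T, B2=S, B2=E, B3=T, B3=F, B6=T, B6=F, B7=T, B8=T, B8=F
uncovered (6 of 16): B1=F, B4=T, B4=F, B5=T, B5=F, B7=F

Answer: 6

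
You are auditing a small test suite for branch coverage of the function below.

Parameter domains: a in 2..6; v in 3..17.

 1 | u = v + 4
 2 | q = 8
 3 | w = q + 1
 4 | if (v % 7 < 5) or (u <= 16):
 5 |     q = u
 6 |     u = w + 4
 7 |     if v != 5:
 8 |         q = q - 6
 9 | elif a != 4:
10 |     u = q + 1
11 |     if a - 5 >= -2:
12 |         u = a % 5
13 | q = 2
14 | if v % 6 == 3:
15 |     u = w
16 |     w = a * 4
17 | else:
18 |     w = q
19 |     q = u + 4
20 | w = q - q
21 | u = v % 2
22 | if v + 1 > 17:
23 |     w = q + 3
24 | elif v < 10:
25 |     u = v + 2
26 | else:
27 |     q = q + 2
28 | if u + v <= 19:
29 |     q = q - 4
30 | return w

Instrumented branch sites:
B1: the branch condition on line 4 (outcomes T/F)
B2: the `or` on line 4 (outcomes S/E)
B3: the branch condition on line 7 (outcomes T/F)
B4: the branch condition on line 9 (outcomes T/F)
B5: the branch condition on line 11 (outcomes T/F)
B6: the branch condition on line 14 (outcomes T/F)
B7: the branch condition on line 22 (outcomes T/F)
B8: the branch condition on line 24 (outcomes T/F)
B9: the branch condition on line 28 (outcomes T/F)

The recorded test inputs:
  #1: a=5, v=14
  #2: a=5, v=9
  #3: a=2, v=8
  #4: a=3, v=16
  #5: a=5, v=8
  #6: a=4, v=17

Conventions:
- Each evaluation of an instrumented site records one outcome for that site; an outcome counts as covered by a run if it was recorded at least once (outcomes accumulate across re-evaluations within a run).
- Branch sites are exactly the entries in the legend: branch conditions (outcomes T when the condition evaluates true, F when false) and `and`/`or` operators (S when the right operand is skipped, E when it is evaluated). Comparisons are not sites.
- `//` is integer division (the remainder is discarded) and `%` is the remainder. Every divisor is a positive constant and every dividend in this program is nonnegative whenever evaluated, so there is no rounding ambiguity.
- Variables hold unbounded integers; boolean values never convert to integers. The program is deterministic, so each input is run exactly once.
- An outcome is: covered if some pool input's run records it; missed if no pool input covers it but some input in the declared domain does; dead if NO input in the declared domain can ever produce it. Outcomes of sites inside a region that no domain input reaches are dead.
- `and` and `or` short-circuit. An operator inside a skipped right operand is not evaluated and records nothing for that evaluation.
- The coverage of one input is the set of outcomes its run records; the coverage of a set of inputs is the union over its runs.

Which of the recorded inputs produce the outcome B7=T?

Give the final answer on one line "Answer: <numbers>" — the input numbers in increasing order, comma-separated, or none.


input #1 (a=5, v=14): does not record B7=T
input #2 (a=5, v=9): does not record B7=T
input #3 (a=2, v=8): does not record B7=T
input #4 (a=3, v=16): does not record B7=T
input #5 (a=5, v=8): does not record B7=T
input #6 (a=4, v=17): records B7=T
Answer: 6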